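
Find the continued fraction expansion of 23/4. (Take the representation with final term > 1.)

[5; 1, 3]

23 = 5*4 + 3
4 = 1*3 + 1
3 = 3*1 + 0  (stop)
So 23/4 = [5; 1, 3].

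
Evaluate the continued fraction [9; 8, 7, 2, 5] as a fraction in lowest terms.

6085/667

Fold from the inside: start with 5/1.
  2 + 1/5 = 11/5
  7 + 5/11 = 82/11
  8 + 11/82 = 667/82
  9 + 82/667 = 6085/667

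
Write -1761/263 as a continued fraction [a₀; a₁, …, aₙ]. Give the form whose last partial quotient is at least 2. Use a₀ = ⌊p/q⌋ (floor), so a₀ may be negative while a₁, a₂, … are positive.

[-7; 3, 3, 2, 11]

-1761 = -7·263 + 80
263 = 3·80 + 23
80 = 3·23 + 11
23 = 2·11 + 1
11 = 11·1 + 0  (stop)
So -1761/263 = [-7; 3, 3, 2, 11].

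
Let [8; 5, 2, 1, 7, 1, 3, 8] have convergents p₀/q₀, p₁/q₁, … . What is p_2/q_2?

Using pₖ = aₖpₖ₋₁ + pₖ₋₂, qₖ = aₖqₖ₋₁ + qₖ₋₂ (with p₋₁=1, p₋₂=0, q₋₁=0, q₋₂=1):
  k=0: a=8, p=8, q=1
  k=1: a=5, p=41, q=5
  k=2: a=2, p=90, q=11

90/11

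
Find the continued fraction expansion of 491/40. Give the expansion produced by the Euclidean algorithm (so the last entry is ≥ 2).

491 = 12*40 + 11
40 = 3*11 + 7
11 = 1*7 + 4
7 = 1*4 + 3
4 = 1*3 + 1
3 = 3*1 + 0  (stop)
So 491/40 = [12; 3, 1, 1, 1, 3].

[12; 3, 1, 1, 1, 3]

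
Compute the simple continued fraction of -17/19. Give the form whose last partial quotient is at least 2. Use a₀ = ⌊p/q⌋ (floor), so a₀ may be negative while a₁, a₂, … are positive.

-17 = -1·19 + 2
19 = 9·2 + 1
2 = 2·1 + 0  (stop)
So -17/19 = [-1; 9, 2].

[-1; 9, 2]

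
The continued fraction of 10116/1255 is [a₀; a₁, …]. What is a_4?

18

10116 = 8·1255 + 76   →  a_0 = 8
1255 = 16·76 + 39   →  a_1 = 16
76 = 1·39 + 37   →  a_2 = 1
39 = 1·37 + 2   →  a_3 = 1
37 = 18·2 + 1   →  a_4 = 18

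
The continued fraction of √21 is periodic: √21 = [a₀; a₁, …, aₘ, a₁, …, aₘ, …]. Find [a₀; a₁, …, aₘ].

[4; 1, 1, 2, 1, 1, 8]

a₀ = ⌊√21⌋ = 4.
With m₀=0, d₀=1 and mₖ₊₁ = dₖaₖ − mₖ, dₖ₊₁ = (n − mₖ₊₁²)/dₖ, aₖ₊₁ = ⌊(a₀+mₖ₊₁)/dₖ₊₁⌋:
  k=1: m=4, d=5, a=1
  k=2: m=1, d=4, a=1
  k=3: m=3, d=3, a=2
  k=4: m=3, d=4, a=1
  k=5: m=1, d=5, a=1
  k=6: m=4, d=1, a=8
d=1 and a=2a₀=8 at k=6, so the next step gives (m, d) = (4, 5) again — its k=1 value — and the period has length 6.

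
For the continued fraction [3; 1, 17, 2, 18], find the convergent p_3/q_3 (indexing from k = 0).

Using pₖ = aₖpₖ₋₁ + pₖ₋₂, qₖ = aₖqₖ₋₁ + qₖ₋₂ (with p₋₁=1, p₋₂=0, q₋₁=0, q₋₂=1):
  k=0: a=3, p=3, q=1
  k=1: a=1, p=4, q=1
  k=2: a=17, p=71, q=18
  k=3: a=2, p=146, q=37

146/37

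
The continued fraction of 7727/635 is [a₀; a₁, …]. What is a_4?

3

7727 = 12·635 + 107   →  a_0 = 12
635 = 5·107 + 100   →  a_1 = 5
107 = 1·100 + 7   →  a_2 = 1
100 = 14·7 + 2   →  a_3 = 14
7 = 3·2 + 1   →  a_4 = 3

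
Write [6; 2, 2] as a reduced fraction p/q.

32/5

Fold from the inside: start with 2/1.
  2 + 1/2 = 5/2
  6 + 2/5 = 32/5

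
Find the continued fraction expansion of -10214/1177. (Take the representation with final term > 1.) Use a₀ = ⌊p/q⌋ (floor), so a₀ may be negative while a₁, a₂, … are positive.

[-9; 3, 9, 2, 9, 2]

-10214 = -9×1177 + 379
1177 = 3×379 + 40
379 = 9×40 + 19
40 = 2×19 + 2
19 = 9×2 + 1
2 = 2×1 + 0  (stop)
So -10214/1177 = [-9; 3, 9, 2, 9, 2].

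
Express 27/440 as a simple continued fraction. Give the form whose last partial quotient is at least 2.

27 = 0×440 + 27
440 = 16×27 + 8
27 = 3×8 + 3
8 = 2×3 + 2
3 = 1×2 + 1
2 = 2×1 + 0  (stop)
So 27/440 = [0; 16, 3, 2, 1, 2].

[0; 16, 3, 2, 1, 2]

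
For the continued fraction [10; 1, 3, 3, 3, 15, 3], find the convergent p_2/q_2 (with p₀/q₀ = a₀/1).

43/4

Using pₖ = aₖpₖ₋₁ + pₖ₋₂, qₖ = aₖqₖ₋₁ + qₖ₋₂ (with p₋₁=1, p₋₂=0, q₋₁=0, q₋₂=1):
  k=0: a=10, p=10, q=1
  k=1: a=1, p=11, q=1
  k=2: a=3, p=43, q=4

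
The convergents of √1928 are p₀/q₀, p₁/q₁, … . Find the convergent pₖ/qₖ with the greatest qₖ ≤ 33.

483/11

√1928 = [43; 1, 9, 1, 86, …] (period length 4).
Convergents:
  p_0/q_0 = 43/1
  p_1/q_1 = 44/1
  p_2/q_2 = 439/10
  p_3/q_3 = 483/11
  p_4/q_4 = 41977/956
q_3 = 11 ≤ 33 < 956 = q_4, so the answer is 483/11.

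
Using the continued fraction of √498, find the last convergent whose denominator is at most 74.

424/19

√498 = [22; 3, 6, 22, 6, 3, 44, …] (period length 6).
Convergents:
  p_0/q_0 = 22/1
  p_1/q_1 = 67/3
  p_2/q_2 = 424/19
  p_3/q_3 = 9395/421
q_2 = 19 ≤ 74 < 421 = q_3, so the answer is 424/19.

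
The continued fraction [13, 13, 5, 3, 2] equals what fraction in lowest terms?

6381/488

Using pₖ = aₖpₖ₋₁ + pₖ₋₂ and qₖ = aₖqₖ₋₁ + qₖ₋₂:
  k=0: a=13, p=13, q=1
  k=1: a=13, p=170, q=13
  k=2: a=5, p=863, q=66
  k=3: a=3, p=2759, q=211
  k=4: a=2, p=6381, q=488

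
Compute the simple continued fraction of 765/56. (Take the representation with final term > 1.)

765 = 13×56 + 37
56 = 1×37 + 19
37 = 1×19 + 18
19 = 1×18 + 1
18 = 18×1 + 0  (stop)
So 765/56 = [13; 1, 1, 1, 18].

[13; 1, 1, 1, 18]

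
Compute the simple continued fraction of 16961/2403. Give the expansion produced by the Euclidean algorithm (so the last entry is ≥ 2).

16961 = 7*2403 + 140
2403 = 17*140 + 23
140 = 6*23 + 2
23 = 11*2 + 1
2 = 2*1 + 0  (stop)
So 16961/2403 = [7; 17, 6, 11, 2].

[7; 17, 6, 11, 2]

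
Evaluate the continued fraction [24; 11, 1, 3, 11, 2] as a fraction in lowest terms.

Fold from the inside: start with 2/1.
  11 + 1/2 = 23/2
  3 + 2/23 = 71/23
  1 + 23/71 = 94/71
  11 + 71/94 = 1105/94
  24 + 94/1105 = 26614/1105

26614/1105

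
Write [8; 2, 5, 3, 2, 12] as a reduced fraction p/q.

Using pₖ = aₖpₖ₋₁ + pₖ₋₂ and qₖ = aₖqₖ₋₁ + qₖ₋₂:
  k=0: a=8, p=8, q=1
  k=1: a=2, p=17, q=2
  k=2: a=5, p=93, q=11
  k=3: a=3, p=296, q=35
  k=4: a=2, p=685, q=81
  k=5: a=12, p=8516, q=1007

8516/1007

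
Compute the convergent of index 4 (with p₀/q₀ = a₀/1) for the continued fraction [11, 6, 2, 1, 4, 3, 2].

993/89

Using pₖ = aₖpₖ₋₁ + pₖ₋₂, qₖ = aₖqₖ₋₁ + qₖ₋₂ (with p₋₁=1, p₋₂=0, q₋₁=0, q₋₂=1):
  k=0: a=11, p=11, q=1
  k=1: a=6, p=67, q=6
  k=2: a=2, p=145, q=13
  k=3: a=1, p=212, q=19
  k=4: a=4, p=993, q=89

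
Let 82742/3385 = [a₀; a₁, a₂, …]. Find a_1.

82742 = 24·3385 + 1502   →  a_0 = 24
3385 = 2·1502 + 381   →  a_1 = 2

2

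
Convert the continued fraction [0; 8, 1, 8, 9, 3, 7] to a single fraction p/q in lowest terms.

Fold from the inside: start with 7/1.
  3 + 1/7 = 22/7
  9 + 7/22 = 205/22
  8 + 22/205 = 1662/205
  1 + 205/1662 = 1867/1662
  8 + 1662/1867 = 16598/1867
  0 + 1867/16598 = 1867/16598

1867/16598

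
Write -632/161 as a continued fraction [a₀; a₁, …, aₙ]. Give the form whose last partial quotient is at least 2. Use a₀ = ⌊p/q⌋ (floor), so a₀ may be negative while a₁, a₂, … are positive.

[-4; 13, 2, 2, 2]

-632 = -4×161 + 12
161 = 13×12 + 5
12 = 2×5 + 2
5 = 2×2 + 1
2 = 2×1 + 0  (stop)
So -632/161 = [-4; 13, 2, 2, 2].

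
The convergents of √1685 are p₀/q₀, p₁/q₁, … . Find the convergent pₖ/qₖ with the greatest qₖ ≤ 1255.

√1685 = [41; 20, 1, 1, 20, 82, …] (period length 5).
Convergents:
  p_0/q_0 = 41/1
  p_1/q_1 = 821/20
  p_2/q_2 = 862/21
  p_3/q_3 = 1683/41
  p_4/q_4 = 34522/841
  p_5/q_5 = 2832487/69003
q_4 = 841 ≤ 1255 < 69003 = q_5, so the answer is 34522/841.

34522/841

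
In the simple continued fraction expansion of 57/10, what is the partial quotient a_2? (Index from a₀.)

57 = 5·10 + 7   →  a_0 = 5
10 = 1·7 + 3   →  a_1 = 1
7 = 2·3 + 1   →  a_2 = 2

2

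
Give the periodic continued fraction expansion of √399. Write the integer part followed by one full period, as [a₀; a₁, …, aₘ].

a₀ = ⌊√399⌋ = 19.
With m₀=0, d₀=1 and mₖ₊₁ = dₖaₖ − mₖ, dₖ₊₁ = (n − mₖ₊₁²)/dₖ, aₖ₊₁ = ⌊(a₀+mₖ₊₁)/dₖ₊₁⌋:
  k=1: m=19, d=38, a=1
  k=2: m=19, d=1, a=38
d=1 and a=2a₀=38 at k=2, so the next step gives (m, d) = (19, 38) again — its k=1 value — and the period has length 2.

[19; 1, 38]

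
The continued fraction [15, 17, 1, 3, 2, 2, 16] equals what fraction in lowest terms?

96601/6416

Using pₖ = aₖpₖ₋₁ + pₖ₋₂ and qₖ = aₖqₖ₋₁ + qₖ₋₂:
  k=0: a=15, p=15, q=1
  k=1: a=17, p=256, q=17
  k=2: a=1, p=271, q=18
  k=3: a=3, p=1069, q=71
  k=4: a=2, p=2409, q=160
  k=5: a=2, p=5887, q=391
  k=6: a=16, p=96601, q=6416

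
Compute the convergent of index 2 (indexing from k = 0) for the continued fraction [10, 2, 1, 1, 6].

Using pₖ = aₖpₖ₋₁ + pₖ₋₂, qₖ = aₖqₖ₋₁ + qₖ₋₂ (with p₋₁=1, p₋₂=0, q₋₁=0, q₋₂=1):
  k=0: a=10, p=10, q=1
  k=1: a=2, p=21, q=2
  k=2: a=1, p=31, q=3

31/3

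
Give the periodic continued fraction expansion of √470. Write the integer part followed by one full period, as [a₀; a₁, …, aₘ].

a₀ = ⌊√470⌋ = 21.

[21; 1, 2, 8, 2, 1, 42]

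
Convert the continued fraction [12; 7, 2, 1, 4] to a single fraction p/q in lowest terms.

Fold from the inside: start with 4/1.
  1 + 1/4 = 5/4
  2 + 4/5 = 14/5
  7 + 5/14 = 103/14
  12 + 14/103 = 1250/103

1250/103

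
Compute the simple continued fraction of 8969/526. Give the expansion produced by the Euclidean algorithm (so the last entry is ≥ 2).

8969 = 17*526 + 27
526 = 19*27 + 13
27 = 2*13 + 1
13 = 13*1 + 0  (stop)
So 8969/526 = [17; 19, 2, 13].

[17; 19, 2, 13]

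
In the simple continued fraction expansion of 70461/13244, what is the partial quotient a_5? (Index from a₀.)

3

70461 = 5·13244 + 4241   →  a_0 = 5
13244 = 3·4241 + 521   →  a_1 = 3
4241 = 8·521 + 73   →  a_2 = 8
521 = 7·73 + 10   →  a_3 = 7
73 = 7·10 + 3   →  a_4 = 7
10 = 3·3 + 1   →  a_5 = 3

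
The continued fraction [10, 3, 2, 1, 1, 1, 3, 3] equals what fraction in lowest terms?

Fold from the inside: start with 3/1.
  3 + 1/3 = 10/3
  1 + 3/10 = 13/10
  1 + 10/13 = 23/13
  1 + 13/23 = 36/23
  2 + 23/36 = 95/36
  3 + 36/95 = 321/95
  10 + 95/321 = 3305/321

3305/321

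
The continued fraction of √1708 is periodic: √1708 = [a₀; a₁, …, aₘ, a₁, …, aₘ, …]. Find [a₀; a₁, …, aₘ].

[41; 3, 20, 3, 82]

a₀ = ⌊√1708⌋ = 41.
With m₀=0, d₀=1 and mₖ₊₁ = dₖaₖ − mₖ, dₖ₊₁ = (n − mₖ₊₁²)/dₖ, aₖ₊₁ = ⌊(a₀+mₖ₊₁)/dₖ₊₁⌋:
  k=1: m=41, d=27, a=3
  k=2: m=40, d=4, a=20
  k=3: m=40, d=27, a=3
  k=4: m=41, d=1, a=82
d=1 and a=2a₀=82 at k=4, so the next step gives (m, d) = (41, 27) again — its k=1 value — and the period has length 4.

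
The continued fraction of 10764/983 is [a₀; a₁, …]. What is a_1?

10764 = 10·983 + 934   →  a_0 = 10
983 = 1·934 + 49   →  a_1 = 1

1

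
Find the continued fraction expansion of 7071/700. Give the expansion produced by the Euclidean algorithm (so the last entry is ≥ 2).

[10; 9, 1, 6, 10]

7071 = 10*700 + 71
700 = 9*71 + 61
71 = 1*61 + 10
61 = 6*10 + 1
10 = 10*1 + 0  (stop)
So 7071/700 = [10; 9, 1, 6, 10].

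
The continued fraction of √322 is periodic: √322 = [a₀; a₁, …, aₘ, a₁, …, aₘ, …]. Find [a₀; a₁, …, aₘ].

[17; 1, 16, 1, 34]

a₀ = ⌊√322⌋ = 17.
With m₀=0, d₀=1 and mₖ₊₁ = dₖaₖ − mₖ, dₖ₊₁ = (n − mₖ₊₁²)/dₖ, aₖ₊₁ = ⌊(a₀+mₖ₊₁)/dₖ₊₁⌋:
  k=1: m=17, d=33, a=1
  k=2: m=16, d=2, a=16
  k=3: m=16, d=33, a=1
  k=4: m=17, d=1, a=34
d=1 and a=2a₀=34 at k=4, so the next step gives (m, d) = (17, 33) again — its k=1 value — and the period has length 4.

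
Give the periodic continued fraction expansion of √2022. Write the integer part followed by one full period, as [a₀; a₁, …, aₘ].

[44; 1, 28, 1, 88]

a₀ = ⌊√2022⌋ = 44.
With m₀=0, d₀=1 and mₖ₊₁ = dₖaₖ − mₖ, dₖ₊₁ = (n − mₖ₊₁²)/dₖ, aₖ₊₁ = ⌊(a₀+mₖ₊₁)/dₖ₊₁⌋:
  k=1: m=44, d=86, a=1
  k=2: m=42, d=3, a=28
  k=3: m=42, d=86, a=1
  k=4: m=44, d=1, a=88
d=1 and a=2a₀=88 at k=4, so the next step gives (m, d) = (44, 86) again — its k=1 value — and the period has length 4.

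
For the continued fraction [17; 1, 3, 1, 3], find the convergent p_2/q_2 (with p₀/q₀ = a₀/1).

71/4

Using pₖ = aₖpₖ₋₁ + pₖ₋₂, qₖ = aₖqₖ₋₁ + qₖ₋₂ (with p₋₁=1, p₋₂=0, q₋₁=0, q₋₂=1):
  k=0: a=17, p=17, q=1
  k=1: a=1, p=18, q=1
  k=2: a=3, p=71, q=4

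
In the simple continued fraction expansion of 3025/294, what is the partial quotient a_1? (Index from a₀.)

3

3025 = 10·294 + 85   →  a_0 = 10
294 = 3·85 + 39   →  a_1 = 3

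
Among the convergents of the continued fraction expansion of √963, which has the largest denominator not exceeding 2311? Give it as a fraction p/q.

√963 = [31; 31, 62, …] (period length 2).
Convergents:
  p_0/q_0 = 31/1
  p_1/q_1 = 962/31
  p_2/q_2 = 59675/1923
  p_3/q_3 = 1850887/59644
q_2 = 1923 ≤ 2311 < 59644 = q_3, so the answer is 59675/1923.

59675/1923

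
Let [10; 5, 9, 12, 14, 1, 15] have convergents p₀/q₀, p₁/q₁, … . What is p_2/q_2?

Using pₖ = aₖpₖ₋₁ + pₖ₋₂, qₖ = aₖqₖ₋₁ + qₖ₋₂ (with p₋₁=1, p₋₂=0, q₋₁=0, q₋₂=1):
  k=0: a=10, p=10, q=1
  k=1: a=5, p=51, q=5
  k=2: a=9, p=469, q=46

469/46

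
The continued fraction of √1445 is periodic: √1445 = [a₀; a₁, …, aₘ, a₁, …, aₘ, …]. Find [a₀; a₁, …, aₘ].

[38; 76]

a₀ = ⌊√1445⌋ = 38.
With m₀=0, d₀=1 and mₖ₊₁ = dₖaₖ − mₖ, dₖ₊₁ = (n − mₖ₊₁²)/dₖ, aₖ₊₁ = ⌊(a₀+mₖ₊₁)/dₖ₊₁⌋:
  k=1: m=38, d=1, a=76
d=1 and a=2a₀=76 at k=1, so the next step gives (m, d) = (38, 1) again — its k=1 value — and the period has length 1.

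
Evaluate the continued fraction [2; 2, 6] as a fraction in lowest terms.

32/13

Fold from the inside: start with 6/1.
  2 + 1/6 = 13/6
  2 + 6/13 = 32/13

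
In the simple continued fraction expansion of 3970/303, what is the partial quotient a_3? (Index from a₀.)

3970 = 13·303 + 31   →  a_0 = 13
303 = 9·31 + 24   →  a_1 = 9
31 = 1·24 + 7   →  a_2 = 1
24 = 3·7 + 3   →  a_3 = 3

3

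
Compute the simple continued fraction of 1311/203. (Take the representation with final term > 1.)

[6; 2, 5, 2, 8]

1311 = 6·203 + 93
203 = 2·93 + 17
93 = 5·17 + 8
17 = 2·8 + 1
8 = 8·1 + 0  (stop)
So 1311/203 = [6; 2, 5, 2, 8].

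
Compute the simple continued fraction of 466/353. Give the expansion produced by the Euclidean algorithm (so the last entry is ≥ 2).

[1; 3, 8, 14]

466 = 1·353 + 113
353 = 3·113 + 14
113 = 8·14 + 1
14 = 14·1 + 0  (stop)
So 466/353 = [1; 3, 8, 14].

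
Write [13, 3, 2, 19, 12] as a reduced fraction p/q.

21777/1639

Fold from the inside: start with 12/1.
  19 + 1/12 = 229/12
  2 + 12/229 = 470/229
  3 + 229/470 = 1639/470
  13 + 470/1639 = 21777/1639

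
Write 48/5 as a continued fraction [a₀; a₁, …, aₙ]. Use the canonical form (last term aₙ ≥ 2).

48 = 9×5 + 3
5 = 1×3 + 2
3 = 1×2 + 1
2 = 2×1 + 0  (stop)
So 48/5 = [9; 1, 1, 2].

[9; 1, 1, 2]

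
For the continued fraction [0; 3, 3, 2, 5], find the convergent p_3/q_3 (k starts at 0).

7/23

Using pₖ = aₖpₖ₋₁ + pₖ₋₂, qₖ = aₖqₖ₋₁ + qₖ₋₂ (with p₋₁=1, p₋₂=0, q₋₁=0, q₋₂=1):
  k=0: a=0, p=0, q=1
  k=1: a=3, p=1, q=3
  k=2: a=3, p=3, q=10
  k=3: a=2, p=7, q=23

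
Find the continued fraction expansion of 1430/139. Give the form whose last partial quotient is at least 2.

1430 = 10×139 + 40
139 = 3×40 + 19
40 = 2×19 + 2
19 = 9×2 + 1
2 = 2×1 + 0  (stop)
So 1430/139 = [10; 3, 2, 9, 2].

[10; 3, 2, 9, 2]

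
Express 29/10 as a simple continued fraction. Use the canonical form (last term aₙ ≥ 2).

[2; 1, 9]

29 = 2×10 + 9
10 = 1×9 + 1
9 = 9×1 + 0  (stop)
So 29/10 = [2; 1, 9].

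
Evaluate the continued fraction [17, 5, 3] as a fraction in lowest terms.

Using pₖ = aₖpₖ₋₁ + pₖ₋₂ and qₖ = aₖqₖ₋₁ + qₖ₋₂:
  k=0: a=17, p=17, q=1
  k=1: a=5, p=86, q=5
  k=2: a=3, p=275, q=16

275/16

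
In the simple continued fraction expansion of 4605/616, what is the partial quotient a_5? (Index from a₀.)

4605 = 7·616 + 293   →  a_0 = 7
616 = 2·293 + 30   →  a_1 = 2
293 = 9·30 + 23   →  a_2 = 9
30 = 1·23 + 7   →  a_3 = 1
23 = 3·7 + 2   →  a_4 = 3
7 = 3·2 + 1   →  a_5 = 3

3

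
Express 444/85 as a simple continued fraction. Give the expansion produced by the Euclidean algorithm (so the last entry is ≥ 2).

[5; 4, 2, 9]

444 = 5·85 + 19
85 = 4·19 + 9
19 = 2·9 + 1
9 = 9·1 + 0  (stop)
So 444/85 = [5; 4, 2, 9].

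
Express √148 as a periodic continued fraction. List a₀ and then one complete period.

[12; 6, 24]

a₀ = ⌊√148⌋ = 12.
With m₀=0, d₀=1 and mₖ₊₁ = dₖaₖ − mₖ, dₖ₊₁ = (n − mₖ₊₁²)/dₖ, aₖ₊₁ = ⌊(a₀+mₖ₊₁)/dₖ₊₁⌋:
  k=1: m=12, d=4, a=6
  k=2: m=12, d=1, a=24
d=1 and a=2a₀=24 at k=2, so the next step gives (m, d) = (12, 4) again — its k=1 value — and the period has length 2.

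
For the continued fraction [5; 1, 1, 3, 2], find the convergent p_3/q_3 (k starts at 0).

Using pₖ = aₖpₖ₋₁ + pₖ₋₂, qₖ = aₖqₖ₋₁ + qₖ₋₂ (with p₋₁=1, p₋₂=0, q₋₁=0, q₋₂=1):
  k=0: a=5, p=5, q=1
  k=1: a=1, p=6, q=1
  k=2: a=1, p=11, q=2
  k=3: a=3, p=39, q=7

39/7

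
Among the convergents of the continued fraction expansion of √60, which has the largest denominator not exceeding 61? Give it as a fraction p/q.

√60 = [7; 1, 2, 1, 14, …] (period length 4).
Convergents:
  p_0/q_0 = 7/1
  p_1/q_1 = 8/1
  p_2/q_2 = 23/3
  p_3/q_3 = 31/4
  p_4/q_4 = 457/59
  p_5/q_5 = 488/63
q_4 = 59 ≤ 61 < 63 = q_5, so the answer is 457/59.

457/59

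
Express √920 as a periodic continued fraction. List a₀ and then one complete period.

a₀ = ⌊√920⌋ = 30.

[30; 3, 60]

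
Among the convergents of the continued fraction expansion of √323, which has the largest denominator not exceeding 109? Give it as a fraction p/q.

647/36

√323 = [17; 1, 34, …] (period length 2).
Convergents:
  p_0/q_0 = 17/1
  p_1/q_1 = 18/1
  p_2/q_2 = 629/35
  p_3/q_3 = 647/36
  p_4/q_4 = 22627/1259
q_3 = 36 ≤ 109 < 1259 = q_4, so the answer is 647/36.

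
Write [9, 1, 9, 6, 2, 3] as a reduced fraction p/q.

Fold from the inside: start with 3/1.
  2 + 1/3 = 7/3
  6 + 3/7 = 45/7
  9 + 7/45 = 412/45
  1 + 45/412 = 457/412
  9 + 412/457 = 4525/457

4525/457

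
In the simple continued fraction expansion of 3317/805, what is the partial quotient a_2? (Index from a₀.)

3317 = 4·805 + 97   →  a_0 = 4
805 = 8·97 + 29   →  a_1 = 8
97 = 3·29 + 10   →  a_2 = 3

3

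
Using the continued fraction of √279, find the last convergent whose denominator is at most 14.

√279 = [16; 1, 2, 2, 1, 2, 2, 1, 32, …] (period length 8).
Convergents:
  p_0/q_0 = 16/1
  p_1/q_1 = 17/1
  p_2/q_2 = 50/3
  p_3/q_3 = 117/7
  p_4/q_4 = 167/10
  p_5/q_5 = 451/27
q_4 = 10 ≤ 14 < 27 = q_5, so the answer is 167/10.

167/10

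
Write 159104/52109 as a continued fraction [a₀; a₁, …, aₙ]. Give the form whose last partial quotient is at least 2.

[3; 18, 1, 3, 4, 16, 10]

159104 = 3×52109 + 2777
52109 = 18×2777 + 2123
2777 = 1×2123 + 654
2123 = 3×654 + 161
654 = 4×161 + 10
161 = 16×10 + 1
10 = 10×1 + 0  (stop)
So 159104/52109 = [3; 18, 1, 3, 4, 16, 10].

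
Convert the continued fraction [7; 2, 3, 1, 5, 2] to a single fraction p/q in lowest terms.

841/113

Fold from the inside: start with 2/1.
  5 + 1/2 = 11/2
  1 + 2/11 = 13/11
  3 + 11/13 = 50/13
  2 + 13/50 = 113/50
  7 + 50/113 = 841/113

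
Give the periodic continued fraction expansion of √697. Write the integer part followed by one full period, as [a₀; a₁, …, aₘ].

a₀ = ⌊√697⌋ = 26.
With m₀=0, d₀=1 and mₖ₊₁ = dₖaₖ − mₖ, dₖ₊₁ = (n − mₖ₊₁²)/dₖ, aₖ₊₁ = ⌊(a₀+mₖ₊₁)/dₖ₊₁⌋:
  k=1: m=26, d=21, a=2
  k=2: m=16, d=21, a=2
  k=3: m=26, d=1, a=52
d=1 and a=2a₀=52 at k=3, so the next step gives (m, d) = (26, 21) again — its k=1 value — and the period has length 3.

[26; 2, 2, 52]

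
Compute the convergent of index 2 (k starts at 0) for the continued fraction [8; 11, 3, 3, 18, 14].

Using pₖ = aₖpₖ₋₁ + pₖ₋₂, qₖ = aₖqₖ₋₁ + qₖ₋₂ (with p₋₁=1, p₋₂=0, q₋₁=0, q₋₂=1):
  k=0: a=8, p=8, q=1
  k=1: a=11, p=89, q=11
  k=2: a=3, p=275, q=34

275/34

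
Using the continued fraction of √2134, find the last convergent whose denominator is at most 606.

√2134 = [46; 5, 8, 5, 92, …] (period length 4).
Convergents:
  p_0/q_0 = 46/1
  p_1/q_1 = 231/5
  p_2/q_2 = 1894/41
  p_3/q_3 = 9701/210
  p_4/q_4 = 894386/19361
q_3 = 210 ≤ 606 < 19361 = q_4, so the answer is 9701/210.

9701/210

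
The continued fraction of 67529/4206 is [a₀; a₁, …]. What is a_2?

67529 = 16·4206 + 233   →  a_0 = 16
4206 = 18·233 + 12   →  a_1 = 18
233 = 19·12 + 5   →  a_2 = 19

19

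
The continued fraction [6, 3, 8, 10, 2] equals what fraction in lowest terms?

3356/531

Using pₖ = aₖpₖ₋₁ + pₖ₋₂ and qₖ = aₖqₖ₋₁ + qₖ₋₂:
  k=0: a=6, p=6, q=1
  k=1: a=3, p=19, q=3
  k=2: a=8, p=158, q=25
  k=3: a=10, p=1599, q=253
  k=4: a=2, p=3356, q=531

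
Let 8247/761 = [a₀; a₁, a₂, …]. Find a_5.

2

8247 = 10·761 + 637   →  a_0 = 10
761 = 1·637 + 124   →  a_1 = 1
637 = 5·124 + 17   →  a_2 = 5
124 = 7·17 + 5   →  a_3 = 7
17 = 3·5 + 2   →  a_4 = 3
5 = 2·2 + 1   →  a_5 = 2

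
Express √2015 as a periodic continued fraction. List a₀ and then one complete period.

[44; 1, 7, 1, 88]

a₀ = ⌊√2015⌋ = 44.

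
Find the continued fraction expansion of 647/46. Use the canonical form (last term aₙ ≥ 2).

[14; 15, 3]

647 = 14*46 + 3
46 = 15*3 + 1
3 = 3*1 + 0  (stop)
So 647/46 = [14; 15, 3].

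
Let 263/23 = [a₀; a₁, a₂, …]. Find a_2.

3

263 = 11·23 + 10   →  a_0 = 11
23 = 2·10 + 3   →  a_1 = 2
10 = 3·3 + 1   →  a_2 = 3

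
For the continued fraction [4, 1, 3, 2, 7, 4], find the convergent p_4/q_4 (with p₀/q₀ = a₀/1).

320/67

Using pₖ = aₖpₖ₋₁ + pₖ₋₂, qₖ = aₖqₖ₋₁ + qₖ₋₂ (with p₋₁=1, p₋₂=0, q₋₁=0, q₋₂=1):
  k=0: a=4, p=4, q=1
  k=1: a=1, p=5, q=1
  k=2: a=3, p=19, q=4
  k=3: a=2, p=43, q=9
  k=4: a=7, p=320, q=67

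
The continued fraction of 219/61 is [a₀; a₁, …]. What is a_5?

219 = 3·61 + 36   →  a_0 = 3
61 = 1·36 + 25   →  a_1 = 1
36 = 1·25 + 11   →  a_2 = 1
25 = 2·11 + 3   →  a_3 = 2
11 = 3·3 + 2   →  a_4 = 3
3 = 1·2 + 1   →  a_5 = 1

1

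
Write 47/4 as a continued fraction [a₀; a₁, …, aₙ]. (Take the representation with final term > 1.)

[11; 1, 3]

47 = 11·4 + 3
4 = 1·3 + 1
3 = 3·1 + 0  (stop)
So 47/4 = [11; 1, 3].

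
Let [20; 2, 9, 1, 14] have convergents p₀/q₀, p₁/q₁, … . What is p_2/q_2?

389/19

Using pₖ = aₖpₖ₋₁ + pₖ₋₂, qₖ = aₖqₖ₋₁ + qₖ₋₂ (with p₋₁=1, p₋₂=0, q₋₁=0, q₋₂=1):
  k=0: a=20, p=20, q=1
  k=1: a=2, p=41, q=2
  k=2: a=9, p=389, q=19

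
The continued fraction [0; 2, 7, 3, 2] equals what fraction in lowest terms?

Using pₖ = aₖpₖ₋₁ + pₖ₋₂ and qₖ = aₖqₖ₋₁ + qₖ₋₂:
  k=0: a=0, p=0, q=1
  k=1: a=2, p=1, q=2
  k=2: a=7, p=7, q=15
  k=3: a=3, p=22, q=47
  k=4: a=2, p=51, q=109

51/109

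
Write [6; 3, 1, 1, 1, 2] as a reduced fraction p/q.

Using pₖ = aₖpₖ₋₁ + pₖ₋₂ and qₖ = aₖqₖ₋₁ + qₖ₋₂:
  k=0: a=6, p=6, q=1
  k=1: a=3, p=19, q=3
  k=2: a=1, p=25, q=4
  k=3: a=1, p=44, q=7
  k=4: a=1, p=69, q=11
  k=5: a=2, p=182, q=29

182/29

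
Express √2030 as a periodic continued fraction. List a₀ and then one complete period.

a₀ = ⌊√2030⌋ = 45.

[45; 18, 90]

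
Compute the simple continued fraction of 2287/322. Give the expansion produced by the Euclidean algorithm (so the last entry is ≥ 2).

[7; 9, 1, 3, 8]

2287 = 7·322 + 33
322 = 9·33 + 25
33 = 1·25 + 8
25 = 3·8 + 1
8 = 8·1 + 0  (stop)
So 2287/322 = [7; 9, 1, 3, 8].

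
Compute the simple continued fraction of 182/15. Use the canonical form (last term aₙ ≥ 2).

182 = 12×15 + 2
15 = 7×2 + 1
2 = 2×1 + 0  (stop)
So 182/15 = [12; 7, 2].

[12; 7, 2]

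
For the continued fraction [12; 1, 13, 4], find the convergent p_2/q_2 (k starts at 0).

Using pₖ = aₖpₖ₋₁ + pₖ₋₂, qₖ = aₖqₖ₋₁ + qₖ₋₂ (with p₋₁=1, p₋₂=0, q₋₁=0, q₋₂=1):
  k=0: a=12, p=12, q=1
  k=1: a=1, p=13, q=1
  k=2: a=13, p=181, q=14

181/14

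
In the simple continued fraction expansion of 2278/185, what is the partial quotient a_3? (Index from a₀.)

2278 = 12·185 + 58   →  a_0 = 12
185 = 3·58 + 11   →  a_1 = 3
58 = 5·11 + 3   →  a_2 = 5
11 = 3·3 + 2   →  a_3 = 3

3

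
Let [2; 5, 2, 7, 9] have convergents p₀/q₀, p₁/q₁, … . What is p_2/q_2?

24/11

Using pₖ = aₖpₖ₋₁ + pₖ₋₂, qₖ = aₖqₖ₋₁ + qₖ₋₂ (with p₋₁=1, p₋₂=0, q₋₁=0, q₋₂=1):
  k=0: a=2, p=2, q=1
  k=1: a=5, p=11, q=5
  k=2: a=2, p=24, q=11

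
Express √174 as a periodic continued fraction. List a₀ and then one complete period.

a₀ = ⌊√174⌋ = 13.
With m₀=0, d₀=1 and mₖ₊₁ = dₖaₖ − mₖ, dₖ₊₁ = (n − mₖ₊₁²)/dₖ, aₖ₊₁ = ⌊(a₀+mₖ₊₁)/dₖ₊₁⌋:
  k=1: m=13, d=5, a=5
  k=2: m=12, d=6, a=4
  k=3: m=12, d=5, a=5
  k=4: m=13, d=1, a=26
d=1 and a=2a₀=26 at k=4, so the next step gives (m, d) = (13, 5) again — its k=1 value — and the period has length 4.

[13; 5, 4, 5, 26]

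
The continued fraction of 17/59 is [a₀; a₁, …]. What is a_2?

2

17 = 0·59 + 17   →  a_0 = 0
59 = 3·17 + 8   →  a_1 = 3
17 = 2·8 + 1   →  a_2 = 2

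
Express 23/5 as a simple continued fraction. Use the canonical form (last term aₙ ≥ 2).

[4; 1, 1, 2]

23 = 4×5 + 3
5 = 1×3 + 2
3 = 1×2 + 1
2 = 2×1 + 0  (stop)
So 23/5 = [4; 1, 1, 2].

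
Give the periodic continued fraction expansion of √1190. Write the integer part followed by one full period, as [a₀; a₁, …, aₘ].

[34; 2, 68]

a₀ = ⌊√1190⌋ = 34.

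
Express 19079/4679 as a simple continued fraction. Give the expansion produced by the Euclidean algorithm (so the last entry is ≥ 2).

19079 = 4·4679 + 363
4679 = 12·363 + 323
363 = 1·323 + 40
323 = 8·40 + 3
40 = 13·3 + 1
3 = 3·1 + 0  (stop)
So 19079/4679 = [4; 12, 1, 8, 13, 3].

[4; 12, 1, 8, 13, 3]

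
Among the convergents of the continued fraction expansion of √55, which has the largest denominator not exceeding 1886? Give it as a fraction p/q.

6593/889

√55 = [7; 2, 2, 2, 14, …] (period length 4).
Convergents:
  p_0/q_0 = 7/1
  p_1/q_1 = 15/2
  p_2/q_2 = 37/5
  p_3/q_3 = 89/12
  p_4/q_4 = 1283/173
  p_5/q_5 = 2655/358
  p_6/q_6 = 6593/889
  p_7/q_7 = 15841/2136
q_6 = 889 ≤ 1886 < 2136 = q_7, so the answer is 6593/889.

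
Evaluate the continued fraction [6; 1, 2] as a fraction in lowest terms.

20/3

Fold from the inside: start with 2/1.
  1 + 1/2 = 3/2
  6 + 2/3 = 20/3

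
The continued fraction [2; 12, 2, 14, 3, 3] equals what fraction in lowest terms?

Fold from the inside: start with 3/1.
  3 + 1/3 = 10/3
  14 + 3/10 = 143/10
  2 + 10/143 = 296/143
  12 + 143/296 = 3695/296
  2 + 296/3695 = 7686/3695

7686/3695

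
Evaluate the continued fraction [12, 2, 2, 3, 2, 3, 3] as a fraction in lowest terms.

5473/441

Using pₖ = aₖpₖ₋₁ + pₖ₋₂ and qₖ = aₖqₖ₋₁ + qₖ₋₂:
  k=0: a=12, p=12, q=1
  k=1: a=2, p=25, q=2
  k=2: a=2, p=62, q=5
  k=3: a=3, p=211, q=17
  k=4: a=2, p=484, q=39
  k=5: a=3, p=1663, q=134
  k=6: a=3, p=5473, q=441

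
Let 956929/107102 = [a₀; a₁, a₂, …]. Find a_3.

956929 = 8·107102 + 100113   →  a_0 = 8
107102 = 1·100113 + 6989   →  a_1 = 1
100113 = 14·6989 + 2267   →  a_2 = 14
6989 = 3·2267 + 188   →  a_3 = 3

3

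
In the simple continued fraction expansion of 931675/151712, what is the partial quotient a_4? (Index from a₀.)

7

931675 = 6·151712 + 21403   →  a_0 = 6
151712 = 7·21403 + 1891   →  a_1 = 7
21403 = 11·1891 + 602   →  a_2 = 11
1891 = 3·602 + 85   →  a_3 = 3
602 = 7·85 + 7   →  a_4 = 7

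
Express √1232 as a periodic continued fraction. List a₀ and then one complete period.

[35; 10, 70]

a₀ = ⌊√1232⌋ = 35.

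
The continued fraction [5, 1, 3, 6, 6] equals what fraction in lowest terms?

Fold from the inside: start with 6/1.
  6 + 1/6 = 37/6
  3 + 6/37 = 117/37
  1 + 37/117 = 154/117
  5 + 117/154 = 887/154

887/154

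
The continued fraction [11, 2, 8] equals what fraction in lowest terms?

Using pₖ = aₖpₖ₋₁ + pₖ₋₂ and qₖ = aₖqₖ₋₁ + qₖ₋₂:
  k=0: a=11, p=11, q=1
  k=1: a=2, p=23, q=2
  k=2: a=8, p=195, q=17

195/17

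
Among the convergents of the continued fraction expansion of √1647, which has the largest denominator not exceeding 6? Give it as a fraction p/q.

203/5

√1647 = [40; 1, 1, 2, 1, 1, 80, …] (period length 6).
Convergents:
  p_0/q_0 = 40/1
  p_1/q_1 = 41/1
  p_2/q_2 = 81/2
  p_3/q_3 = 203/5
  p_4/q_4 = 284/7
q_3 = 5 ≤ 6 < 7 = q_4, so the answer is 203/5.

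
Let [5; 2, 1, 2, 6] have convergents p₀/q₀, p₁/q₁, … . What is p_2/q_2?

Using pₖ = aₖpₖ₋₁ + pₖ₋₂, qₖ = aₖqₖ₋₁ + qₖ₋₂ (with p₋₁=1, p₋₂=0, q₋₁=0, q₋₂=1):
  k=0: a=5, p=5, q=1
  k=1: a=2, p=11, q=2
  k=2: a=1, p=16, q=3

16/3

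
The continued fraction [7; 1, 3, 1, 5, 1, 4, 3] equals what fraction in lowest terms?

4123/529

Using pₖ = aₖpₖ₋₁ + pₖ₋₂ and qₖ = aₖqₖ₋₁ + qₖ₋₂:
  k=0: a=7, p=7, q=1
  k=1: a=1, p=8, q=1
  k=2: a=3, p=31, q=4
  k=3: a=1, p=39, q=5
  k=4: a=5, p=226, q=29
  k=5: a=1, p=265, q=34
  k=6: a=4, p=1286, q=165
  k=7: a=3, p=4123, q=529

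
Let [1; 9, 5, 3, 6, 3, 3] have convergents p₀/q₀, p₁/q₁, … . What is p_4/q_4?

Using pₖ = aₖpₖ₋₁ + pₖ₋₂, qₖ = aₖqₖ₋₁ + qₖ₋₂ (with p₋₁=1, p₋₂=0, q₋₁=0, q₋₂=1):
  k=0: a=1, p=1, q=1
  k=1: a=9, p=10, q=9
  k=2: a=5, p=51, q=46
  k=3: a=3, p=163, q=147
  k=4: a=6, p=1029, q=928

1029/928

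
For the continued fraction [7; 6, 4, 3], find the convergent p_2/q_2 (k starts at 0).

Using pₖ = aₖpₖ₋₁ + pₖ₋₂, qₖ = aₖqₖ₋₁ + qₖ₋₂ (with p₋₁=1, p₋₂=0, q₋₁=0, q₋₂=1):
  k=0: a=7, p=7, q=1
  k=1: a=6, p=43, q=6
  k=2: a=4, p=179, q=25

179/25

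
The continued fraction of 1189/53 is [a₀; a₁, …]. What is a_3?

1189 = 22·53 + 23   →  a_0 = 22
53 = 2·23 + 7   →  a_1 = 2
23 = 3·7 + 2   →  a_2 = 3
7 = 3·2 + 1   →  a_3 = 3

3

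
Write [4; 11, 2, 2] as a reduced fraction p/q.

Fold from the inside: start with 2/1.
  2 + 1/2 = 5/2
  11 + 2/5 = 57/5
  4 + 5/57 = 233/57

233/57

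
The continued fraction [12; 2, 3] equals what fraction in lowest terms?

87/7

Using pₖ = aₖpₖ₋₁ + pₖ₋₂ and qₖ = aₖqₖ₋₁ + qₖ₋₂:
  k=0: a=12, p=12, q=1
  k=1: a=2, p=25, q=2
  k=2: a=3, p=87, q=7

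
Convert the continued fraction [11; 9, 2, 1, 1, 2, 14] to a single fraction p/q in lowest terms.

Fold from the inside: start with 14/1.
  2 + 1/14 = 29/14
  1 + 14/29 = 43/29
  1 + 29/43 = 72/43
  2 + 43/72 = 187/72
  9 + 72/187 = 1755/187
  11 + 187/1755 = 19492/1755

19492/1755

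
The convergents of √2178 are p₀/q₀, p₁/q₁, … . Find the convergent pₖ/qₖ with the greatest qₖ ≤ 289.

13114/281

√2178 = [46; 1, 2, 46, 2, 1, 92, …] (period length 6).
Convergents:
  p_0/q_0 = 46/1
  p_1/q_1 = 47/1
  p_2/q_2 = 140/3
  p_3/q_3 = 6487/139
  p_4/q_4 = 13114/281
  p_5/q_5 = 19601/420
q_4 = 281 ≤ 289 < 420 = q_5, so the answer is 13114/281.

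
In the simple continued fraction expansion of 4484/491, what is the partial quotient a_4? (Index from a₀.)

4

4484 = 9·491 + 65   →  a_0 = 9
491 = 7·65 + 36   →  a_1 = 7
65 = 1·36 + 29   →  a_2 = 1
36 = 1·29 + 7   →  a_3 = 1
29 = 4·7 + 1   →  a_4 = 4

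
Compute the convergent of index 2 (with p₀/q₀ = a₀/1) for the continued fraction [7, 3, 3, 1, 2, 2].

Using pₖ = aₖpₖ₋₁ + pₖ₋₂, qₖ = aₖqₖ₋₁ + qₖ₋₂ (with p₋₁=1, p₋₂=0, q₋₁=0, q₋₂=1):
  k=0: a=7, p=7, q=1
  k=1: a=3, p=22, q=3
  k=2: a=3, p=73, q=10

73/10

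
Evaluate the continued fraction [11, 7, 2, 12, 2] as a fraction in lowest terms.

Using pₖ = aₖpₖ₋₁ + pₖ₋₂ and qₖ = aₖqₖ₋₁ + qₖ₋₂:
  k=0: a=11, p=11, q=1
  k=1: a=7, p=78, q=7
  k=2: a=2, p=167, q=15
  k=3: a=12, p=2082, q=187
  k=4: a=2, p=4331, q=389

4331/389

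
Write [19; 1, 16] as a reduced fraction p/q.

Fold from the inside: start with 16/1.
  1 + 1/16 = 17/16
  19 + 16/17 = 339/17

339/17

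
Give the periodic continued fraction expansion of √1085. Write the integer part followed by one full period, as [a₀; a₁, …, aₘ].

[32; 1, 15, 2, 15, 1, 64]

a₀ = ⌊√1085⌋ = 32.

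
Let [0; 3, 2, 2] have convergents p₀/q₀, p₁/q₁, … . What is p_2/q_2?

2/7

Using pₖ = aₖpₖ₋₁ + pₖ₋₂, qₖ = aₖqₖ₋₁ + qₖ₋₂ (with p₋₁=1, p₋₂=0, q₋₁=0, q₋₂=1):
  k=0: a=0, p=0, q=1
  k=1: a=3, p=1, q=3
  k=2: a=2, p=2, q=7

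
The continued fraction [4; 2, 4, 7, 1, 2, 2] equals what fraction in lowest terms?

Fold from the inside: start with 2/1.
  2 + 1/2 = 5/2
  1 + 2/5 = 7/5
  7 + 5/7 = 54/7
  4 + 7/54 = 223/54
  2 + 54/223 = 500/223
  4 + 223/500 = 2223/500

2223/500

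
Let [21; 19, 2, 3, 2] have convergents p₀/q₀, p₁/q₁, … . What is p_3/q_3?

Using pₖ = aₖpₖ₋₁ + pₖ₋₂, qₖ = aₖqₖ₋₁ + qₖ₋₂ (with p₋₁=1, p₋₂=0, q₋₁=0, q₋₂=1):
  k=0: a=21, p=21, q=1
  k=1: a=19, p=400, q=19
  k=2: a=2, p=821, q=39
  k=3: a=3, p=2863, q=136

2863/136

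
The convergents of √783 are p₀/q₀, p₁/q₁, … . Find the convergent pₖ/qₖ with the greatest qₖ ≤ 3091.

86157/3079

√783 = [27; 1, 54, …] (period length 2).
Convergents:
  p_0/q_0 = 27/1
  p_1/q_1 = 28/1
  p_2/q_2 = 1539/55
  p_3/q_3 = 1567/56
  p_4/q_4 = 86157/3079
  p_5/q_5 = 87724/3135
q_4 = 3079 ≤ 3091 < 3135 = q_5, so the answer is 86157/3079.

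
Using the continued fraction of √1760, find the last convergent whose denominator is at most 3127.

73962/1763

√1760 = [41; 1, 19, 1, 82, …] (period length 4).
Convergents:
  p_0/q_0 = 41/1
  p_1/q_1 = 42/1
  p_2/q_2 = 839/20
  p_3/q_3 = 881/21
  p_4/q_4 = 73081/1742
  p_5/q_5 = 73962/1763
  p_6/q_6 = 1478359/35239
q_5 = 1763 ≤ 3127 < 35239 = q_6, so the answer is 73962/1763.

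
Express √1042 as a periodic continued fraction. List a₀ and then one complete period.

a₀ = ⌊√1042⌋ = 32.
With m₀=0, d₀=1 and mₖ₊₁ = dₖaₖ − mₖ, dₖ₊₁ = (n − mₖ₊₁²)/dₖ, aₖ₊₁ = ⌊(a₀+mₖ₊₁)/dₖ₊₁⌋:
  k=1: m=32, d=18, a=3
  k=2: m=22, d=31, a=1
  k=3: m=9, d=31, a=1
  k=4: m=22, d=18, a=3
  k=5: m=32, d=1, a=64
d=1 and a=2a₀=64 at k=5, so the next step gives (m, d) = (32, 18) again — its k=1 value — and the period has length 5.

[32; 3, 1, 1, 3, 64]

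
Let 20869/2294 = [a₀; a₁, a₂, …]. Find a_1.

10

20869 = 9·2294 + 223   →  a_0 = 9
2294 = 10·223 + 64   →  a_1 = 10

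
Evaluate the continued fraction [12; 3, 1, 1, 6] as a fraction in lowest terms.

565/46

Using pₖ = aₖpₖ₋₁ + pₖ₋₂ and qₖ = aₖqₖ₋₁ + qₖ₋₂:
  k=0: a=12, p=12, q=1
  k=1: a=3, p=37, q=3
  k=2: a=1, p=49, q=4
  k=3: a=1, p=86, q=7
  k=4: a=6, p=565, q=46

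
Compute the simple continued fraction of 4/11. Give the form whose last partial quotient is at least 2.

[0; 2, 1, 3]

4 = 0×11 + 4
11 = 2×4 + 3
4 = 1×3 + 1
3 = 3×1 + 0  (stop)
So 4/11 = [0; 2, 1, 3].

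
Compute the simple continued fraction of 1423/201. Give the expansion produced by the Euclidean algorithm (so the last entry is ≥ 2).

[7; 12, 1, 1, 3, 2]

1423 = 7*201 + 16
201 = 12*16 + 9
16 = 1*9 + 7
9 = 1*7 + 2
7 = 3*2 + 1
2 = 2*1 + 0  (stop)
So 1423/201 = [7; 12, 1, 1, 3, 2].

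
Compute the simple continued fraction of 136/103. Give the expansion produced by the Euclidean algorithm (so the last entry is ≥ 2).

136 = 1×103 + 33
103 = 3×33 + 4
33 = 8×4 + 1
4 = 4×1 + 0  (stop)
So 136/103 = [1; 3, 8, 4].

[1; 3, 8, 4]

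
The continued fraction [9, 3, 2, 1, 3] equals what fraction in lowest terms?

Fold from the inside: start with 3/1.
  1 + 1/3 = 4/3
  2 + 3/4 = 11/4
  3 + 4/11 = 37/11
  9 + 11/37 = 344/37

344/37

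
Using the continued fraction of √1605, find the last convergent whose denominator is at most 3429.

51320/1281

√1605 = [40; 16, 80, …] (period length 2).
Convergents:
  p_0/q_0 = 40/1
  p_1/q_1 = 641/16
  p_2/q_2 = 51320/1281
  p_3/q_3 = 821761/20512
q_2 = 1281 ≤ 3429 < 20512 = q_3, so the answer is 51320/1281.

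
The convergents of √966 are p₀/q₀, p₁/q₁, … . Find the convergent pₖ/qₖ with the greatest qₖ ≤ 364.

4631/149

√966 = [31; 12, 2, 2, 2, 12, 62, …] (period length 6).
Convergents:
  p_0/q_0 = 31/1
  p_1/q_1 = 373/12
  p_2/q_2 = 777/25
  p_3/q_3 = 1927/62
  p_4/q_4 = 4631/149
  p_5/q_5 = 57499/1850
q_4 = 149 ≤ 364 < 1850 = q_5, so the answer is 4631/149.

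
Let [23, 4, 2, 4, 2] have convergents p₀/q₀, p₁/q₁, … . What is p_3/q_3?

929/40

Using pₖ = aₖpₖ₋₁ + pₖ₋₂, qₖ = aₖqₖ₋₁ + qₖ₋₂ (with p₋₁=1, p₋₂=0, q₋₁=0, q₋₂=1):
  k=0: a=23, p=23, q=1
  k=1: a=4, p=93, q=4
  k=2: a=2, p=209, q=9
  k=3: a=4, p=929, q=40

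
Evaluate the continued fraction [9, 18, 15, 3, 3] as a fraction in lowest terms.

Fold from the inside: start with 3/1.
  3 + 1/3 = 10/3
  15 + 3/10 = 153/10
  18 + 10/153 = 2764/153
  9 + 153/2764 = 25029/2764

25029/2764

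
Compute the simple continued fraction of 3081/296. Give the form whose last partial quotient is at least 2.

3081 = 10·296 + 121
296 = 2·121 + 54
121 = 2·54 + 13
54 = 4·13 + 2
13 = 6·2 + 1
2 = 2·1 + 0  (stop)
So 3081/296 = [10; 2, 2, 4, 6, 2].

[10; 2, 2, 4, 6, 2]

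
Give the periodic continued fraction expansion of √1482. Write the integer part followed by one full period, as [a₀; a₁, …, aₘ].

[38; 2, 76]

a₀ = ⌊√1482⌋ = 38.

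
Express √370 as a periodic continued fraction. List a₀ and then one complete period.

[19; 4, 4, 38]

a₀ = ⌊√370⌋ = 19.
With m₀=0, d₀=1 and mₖ₊₁ = dₖaₖ − mₖ, dₖ₊₁ = (n − mₖ₊₁²)/dₖ, aₖ₊₁ = ⌊(a₀+mₖ₊₁)/dₖ₊₁⌋:
  k=1: m=19, d=9, a=4
  k=2: m=17, d=9, a=4
  k=3: m=19, d=1, a=38
d=1 and a=2a₀=38 at k=3, so the next step gives (m, d) = (19, 9) again — its k=1 value — and the period has length 3.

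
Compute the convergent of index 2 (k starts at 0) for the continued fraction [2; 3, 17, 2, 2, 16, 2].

121/52

Using pₖ = aₖpₖ₋₁ + pₖ₋₂, qₖ = aₖqₖ₋₁ + qₖ₋₂ (with p₋₁=1, p₋₂=0, q₋₁=0, q₋₂=1):
  k=0: a=2, p=2, q=1
  k=1: a=3, p=7, q=3
  k=2: a=17, p=121, q=52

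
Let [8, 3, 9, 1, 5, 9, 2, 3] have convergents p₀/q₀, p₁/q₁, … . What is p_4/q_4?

1523/183

Using pₖ = aₖpₖ₋₁ + pₖ₋₂, qₖ = aₖqₖ₋₁ + qₖ₋₂ (with p₋₁=1, p₋₂=0, q₋₁=0, q₋₂=1):
  k=0: a=8, p=8, q=1
  k=1: a=3, p=25, q=3
  k=2: a=9, p=233, q=28
  k=3: a=1, p=258, q=31
  k=4: a=5, p=1523, q=183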